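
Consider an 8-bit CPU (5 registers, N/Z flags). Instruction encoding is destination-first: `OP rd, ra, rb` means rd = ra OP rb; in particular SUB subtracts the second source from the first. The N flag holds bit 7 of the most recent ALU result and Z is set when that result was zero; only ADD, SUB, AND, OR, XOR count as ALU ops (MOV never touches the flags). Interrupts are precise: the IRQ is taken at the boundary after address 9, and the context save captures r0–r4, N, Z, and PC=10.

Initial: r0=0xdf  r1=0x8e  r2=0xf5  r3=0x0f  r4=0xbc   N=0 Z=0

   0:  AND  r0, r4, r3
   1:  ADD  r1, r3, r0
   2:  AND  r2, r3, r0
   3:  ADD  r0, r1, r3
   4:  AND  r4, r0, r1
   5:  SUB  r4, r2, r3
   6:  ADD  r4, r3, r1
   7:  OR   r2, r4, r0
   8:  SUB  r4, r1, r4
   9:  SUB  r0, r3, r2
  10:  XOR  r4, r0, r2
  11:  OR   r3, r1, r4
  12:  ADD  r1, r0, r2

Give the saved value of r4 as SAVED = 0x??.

after  0: r0=0x0c r1=0x8e r2=0xf5 r3=0x0f r4=0xbc  N=0 Z=0
after  1: r0=0x0c r1=0x1b r2=0xf5 r3=0x0f r4=0xbc  N=0 Z=0
after  2: r0=0x0c r1=0x1b r2=0x0c r3=0x0f r4=0xbc  N=0 Z=0
after  3: r0=0x2a r1=0x1b r2=0x0c r3=0x0f r4=0xbc  N=0 Z=0
after  4: r0=0x2a r1=0x1b r2=0x0c r3=0x0f r4=0x0a  N=0 Z=0
after  5: r0=0x2a r1=0x1b r2=0x0c r3=0x0f r4=0xfd  N=1 Z=0
after  6: r0=0x2a r1=0x1b r2=0x0c r3=0x0f r4=0x2a  N=0 Z=0
after  7: r0=0x2a r1=0x1b r2=0x2a r3=0x0f r4=0x2a  N=0 Z=0
after  8: r0=0x2a r1=0x1b r2=0x2a r3=0x0f r4=0xf1  N=1 Z=0
after  9: r0=0xe5 r1=0x1b r2=0x2a r3=0x0f r4=0xf1  N=1 Z=0
-- IRQ taken; context saved, return-PC = 10 --

SAVED = 0xf1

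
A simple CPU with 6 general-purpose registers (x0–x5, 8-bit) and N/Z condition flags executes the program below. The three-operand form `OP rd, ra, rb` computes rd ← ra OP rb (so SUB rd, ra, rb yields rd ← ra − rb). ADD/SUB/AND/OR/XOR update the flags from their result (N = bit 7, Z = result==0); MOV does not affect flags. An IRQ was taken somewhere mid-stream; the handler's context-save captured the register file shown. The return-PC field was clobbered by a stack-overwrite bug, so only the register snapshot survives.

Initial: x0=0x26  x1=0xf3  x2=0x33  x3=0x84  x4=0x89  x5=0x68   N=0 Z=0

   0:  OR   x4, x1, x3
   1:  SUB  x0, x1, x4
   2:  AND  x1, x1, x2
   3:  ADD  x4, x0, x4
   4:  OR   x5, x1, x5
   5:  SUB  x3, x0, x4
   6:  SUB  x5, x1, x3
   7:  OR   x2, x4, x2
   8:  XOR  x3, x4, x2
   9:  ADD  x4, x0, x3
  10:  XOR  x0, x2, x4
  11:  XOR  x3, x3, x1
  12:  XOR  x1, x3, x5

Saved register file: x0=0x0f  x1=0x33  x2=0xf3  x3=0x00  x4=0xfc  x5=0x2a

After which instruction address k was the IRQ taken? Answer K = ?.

after  0: x0=0x26 x1=0xf3 x2=0x33 x3=0x84 x4=0xf7 x5=0x68  N=1 Z=0
after  1: x0=0xfc x1=0xf3 x2=0x33 x3=0x84 x4=0xf7 x5=0x68  N=1 Z=0
after  2: x0=0xfc x1=0x33 x2=0x33 x3=0x84 x4=0xf7 x5=0x68  N=0 Z=0
after  3: x0=0xfc x1=0x33 x2=0x33 x3=0x84 x4=0xf3 x5=0x68  N=1 Z=0
after  4: x0=0xfc x1=0x33 x2=0x33 x3=0x84 x4=0xf3 x5=0x7b  N=0 Z=0
after  5: x0=0xfc x1=0x33 x2=0x33 x3=0x09 x4=0xf3 x5=0x7b  N=0 Z=0
after  6: x0=0xfc x1=0x33 x2=0x33 x3=0x09 x4=0xf3 x5=0x2a  N=0 Z=0
after  7: x0=0xfc x1=0x33 x2=0xf3 x3=0x09 x4=0xf3 x5=0x2a  N=1 Z=0
after  8: x0=0xfc x1=0x33 x2=0xf3 x3=0x00 x4=0xf3 x5=0x2a  N=0 Z=1
after  9: x0=0xfc x1=0x33 x2=0xf3 x3=0x00 x4=0xfc x5=0x2a  N=1 Z=0
after 10: x0=0x0f x1=0x33 x2=0xf3 x3=0x00 x4=0xfc x5=0x2a  N=0 Z=0
-- IRQ taken; context saved, return-PC = 11 --

K = 10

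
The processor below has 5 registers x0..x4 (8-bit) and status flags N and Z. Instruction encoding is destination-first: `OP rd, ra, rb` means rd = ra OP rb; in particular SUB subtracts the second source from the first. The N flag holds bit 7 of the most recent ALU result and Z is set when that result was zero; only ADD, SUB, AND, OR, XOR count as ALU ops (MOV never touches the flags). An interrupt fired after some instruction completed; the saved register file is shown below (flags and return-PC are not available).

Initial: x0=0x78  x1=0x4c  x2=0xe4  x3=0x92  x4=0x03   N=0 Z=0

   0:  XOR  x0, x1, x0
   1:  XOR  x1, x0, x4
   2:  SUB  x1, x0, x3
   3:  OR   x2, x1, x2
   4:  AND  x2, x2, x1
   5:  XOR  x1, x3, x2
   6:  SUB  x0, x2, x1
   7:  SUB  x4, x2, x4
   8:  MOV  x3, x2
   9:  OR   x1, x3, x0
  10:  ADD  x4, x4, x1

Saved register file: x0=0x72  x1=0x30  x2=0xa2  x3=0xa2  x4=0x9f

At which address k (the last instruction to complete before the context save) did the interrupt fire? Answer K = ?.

after  0: x0=0x34 x1=0x4c x2=0xe4 x3=0x92 x4=0x03  N=0 Z=0
after  1: x0=0x34 x1=0x37 x2=0xe4 x3=0x92 x4=0x03  N=0 Z=0
after  2: x0=0x34 x1=0xa2 x2=0xe4 x3=0x92 x4=0x03  N=1 Z=0
after  3: x0=0x34 x1=0xa2 x2=0xe6 x3=0x92 x4=0x03  N=1 Z=0
after  4: x0=0x34 x1=0xa2 x2=0xa2 x3=0x92 x4=0x03  N=1 Z=0
after  5: x0=0x34 x1=0x30 x2=0xa2 x3=0x92 x4=0x03  N=0 Z=0
after  6: x0=0x72 x1=0x30 x2=0xa2 x3=0x92 x4=0x03  N=0 Z=0
after  7: x0=0x72 x1=0x30 x2=0xa2 x3=0x92 x4=0x9f  N=1 Z=0
after  8: x0=0x72 x1=0x30 x2=0xa2 x3=0xa2 x4=0x9f  N=1 Z=0
-- IRQ taken; context saved, return-PC = 9 --

K = 8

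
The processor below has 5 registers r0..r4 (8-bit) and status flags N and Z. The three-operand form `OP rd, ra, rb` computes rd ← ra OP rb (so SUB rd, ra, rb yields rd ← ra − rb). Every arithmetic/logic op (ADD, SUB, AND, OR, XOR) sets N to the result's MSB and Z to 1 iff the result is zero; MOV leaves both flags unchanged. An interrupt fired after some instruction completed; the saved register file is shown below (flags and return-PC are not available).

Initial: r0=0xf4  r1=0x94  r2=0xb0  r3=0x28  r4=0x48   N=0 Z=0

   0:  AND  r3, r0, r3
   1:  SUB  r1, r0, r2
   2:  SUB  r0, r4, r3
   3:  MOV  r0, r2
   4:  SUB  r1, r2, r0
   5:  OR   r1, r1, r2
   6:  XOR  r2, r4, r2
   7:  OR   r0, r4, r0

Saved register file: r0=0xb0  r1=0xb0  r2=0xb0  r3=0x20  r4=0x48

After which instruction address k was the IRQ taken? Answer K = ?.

K = 5

after  0: r0=0xf4 r1=0x94 r2=0xb0 r3=0x20 r4=0x48  N=0 Z=0
after  1: r0=0xf4 r1=0x44 r2=0xb0 r3=0x20 r4=0x48  N=0 Z=0
after  2: r0=0x28 r1=0x44 r2=0xb0 r3=0x20 r4=0x48  N=0 Z=0
after  3: r0=0xb0 r1=0x44 r2=0xb0 r3=0x20 r4=0x48  N=0 Z=0
after  4: r0=0xb0 r1=0x00 r2=0xb0 r3=0x20 r4=0x48  N=0 Z=1
after  5: r0=0xb0 r1=0xb0 r2=0xb0 r3=0x20 r4=0x48  N=1 Z=0
-- IRQ taken; context saved, return-PC = 6 --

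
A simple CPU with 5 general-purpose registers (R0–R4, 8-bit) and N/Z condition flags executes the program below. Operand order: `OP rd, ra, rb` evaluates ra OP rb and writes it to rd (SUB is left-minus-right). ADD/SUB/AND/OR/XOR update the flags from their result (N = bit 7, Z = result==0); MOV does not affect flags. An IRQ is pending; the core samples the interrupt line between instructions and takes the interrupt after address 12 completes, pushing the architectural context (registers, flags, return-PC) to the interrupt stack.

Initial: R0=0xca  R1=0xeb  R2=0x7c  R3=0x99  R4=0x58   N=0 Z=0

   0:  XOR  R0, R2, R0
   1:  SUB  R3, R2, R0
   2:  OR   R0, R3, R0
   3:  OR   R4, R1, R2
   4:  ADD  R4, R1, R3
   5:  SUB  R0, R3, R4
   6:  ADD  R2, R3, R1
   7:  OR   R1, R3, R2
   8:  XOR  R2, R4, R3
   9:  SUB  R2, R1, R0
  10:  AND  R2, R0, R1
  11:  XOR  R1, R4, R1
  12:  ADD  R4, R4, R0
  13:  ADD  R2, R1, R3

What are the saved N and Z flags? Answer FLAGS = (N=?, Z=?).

FLAGS = (N=1, Z=0)

after  0: R0=0xb6 R1=0xeb R2=0x7c R3=0x99 R4=0x58  N=1 Z=0
after  1: R0=0xb6 R1=0xeb R2=0x7c R3=0xc6 R4=0x58  N=1 Z=0
after  2: R0=0xf6 R1=0xeb R2=0x7c R3=0xc6 R4=0x58  N=1 Z=0
after  3: R0=0xf6 R1=0xeb R2=0x7c R3=0xc6 R4=0xff  N=1 Z=0
after  4: R0=0xf6 R1=0xeb R2=0x7c R3=0xc6 R4=0xb1  N=1 Z=0
after  5: R0=0x15 R1=0xeb R2=0x7c R3=0xc6 R4=0xb1  N=0 Z=0
after  6: R0=0x15 R1=0xeb R2=0xb1 R3=0xc6 R4=0xb1  N=1 Z=0
after  7: R0=0x15 R1=0xf7 R2=0xb1 R3=0xc6 R4=0xb1  N=1 Z=0
after  8: R0=0x15 R1=0xf7 R2=0x77 R3=0xc6 R4=0xb1  N=0 Z=0
after  9: R0=0x15 R1=0xf7 R2=0xe2 R3=0xc6 R4=0xb1  N=1 Z=0
after 10: R0=0x15 R1=0xf7 R2=0x15 R3=0xc6 R4=0xb1  N=0 Z=0
after 11: R0=0x15 R1=0x46 R2=0x15 R3=0xc6 R4=0xb1  N=0 Z=0
after 12: R0=0x15 R1=0x46 R2=0x15 R3=0xc6 R4=0xc6  N=1 Z=0
-- IRQ taken; context saved, return-PC = 13 --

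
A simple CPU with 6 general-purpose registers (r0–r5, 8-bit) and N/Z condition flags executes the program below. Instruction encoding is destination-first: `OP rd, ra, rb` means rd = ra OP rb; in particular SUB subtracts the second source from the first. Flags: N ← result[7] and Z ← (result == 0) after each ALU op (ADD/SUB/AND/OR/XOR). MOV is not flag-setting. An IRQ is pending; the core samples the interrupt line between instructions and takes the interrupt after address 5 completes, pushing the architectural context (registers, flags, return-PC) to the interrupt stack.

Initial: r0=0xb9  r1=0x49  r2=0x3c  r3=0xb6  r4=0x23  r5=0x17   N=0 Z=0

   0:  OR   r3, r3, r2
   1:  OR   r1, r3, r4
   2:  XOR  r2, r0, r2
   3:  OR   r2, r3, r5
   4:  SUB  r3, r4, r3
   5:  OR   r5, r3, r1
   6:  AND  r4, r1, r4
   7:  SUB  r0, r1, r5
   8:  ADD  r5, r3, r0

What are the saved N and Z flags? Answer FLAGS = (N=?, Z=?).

after  0: r0=0xb9 r1=0x49 r2=0x3c r3=0xbe r4=0x23 r5=0x17  N=1 Z=0
after  1: r0=0xb9 r1=0xbf r2=0x3c r3=0xbe r4=0x23 r5=0x17  N=1 Z=0
after  2: r0=0xb9 r1=0xbf r2=0x85 r3=0xbe r4=0x23 r5=0x17  N=1 Z=0
after  3: r0=0xb9 r1=0xbf r2=0xbf r3=0xbe r4=0x23 r5=0x17  N=1 Z=0
after  4: r0=0xb9 r1=0xbf r2=0xbf r3=0x65 r4=0x23 r5=0x17  N=0 Z=0
after  5: r0=0xb9 r1=0xbf r2=0xbf r3=0x65 r4=0x23 r5=0xff  N=1 Z=0
-- IRQ taken; context saved, return-PC = 6 --

FLAGS = (N=1, Z=0)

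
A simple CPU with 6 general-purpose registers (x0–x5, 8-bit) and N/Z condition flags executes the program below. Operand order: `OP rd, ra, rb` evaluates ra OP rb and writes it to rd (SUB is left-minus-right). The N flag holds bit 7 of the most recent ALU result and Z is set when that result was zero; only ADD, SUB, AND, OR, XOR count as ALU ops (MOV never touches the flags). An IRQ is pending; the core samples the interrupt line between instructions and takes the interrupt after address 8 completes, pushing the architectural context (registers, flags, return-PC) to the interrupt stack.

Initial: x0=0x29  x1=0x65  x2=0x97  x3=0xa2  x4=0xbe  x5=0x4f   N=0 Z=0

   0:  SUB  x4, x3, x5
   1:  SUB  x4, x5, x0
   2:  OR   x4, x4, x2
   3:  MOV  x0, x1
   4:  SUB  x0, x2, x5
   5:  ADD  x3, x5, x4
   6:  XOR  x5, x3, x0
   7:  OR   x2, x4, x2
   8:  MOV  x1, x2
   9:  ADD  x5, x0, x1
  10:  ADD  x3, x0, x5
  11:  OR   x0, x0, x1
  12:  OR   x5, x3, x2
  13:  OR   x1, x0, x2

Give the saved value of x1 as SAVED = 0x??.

SAVED = 0xb7

after  0: x0=0x29 x1=0x65 x2=0x97 x3=0xa2 x4=0x53 x5=0x4f  N=0 Z=0
after  1: x0=0x29 x1=0x65 x2=0x97 x3=0xa2 x4=0x26 x5=0x4f  N=0 Z=0
after  2: x0=0x29 x1=0x65 x2=0x97 x3=0xa2 x4=0xb7 x5=0x4f  N=1 Z=0
after  3: x0=0x65 x1=0x65 x2=0x97 x3=0xa2 x4=0xb7 x5=0x4f  N=1 Z=0
after  4: x0=0x48 x1=0x65 x2=0x97 x3=0xa2 x4=0xb7 x5=0x4f  N=0 Z=0
after  5: x0=0x48 x1=0x65 x2=0x97 x3=0x06 x4=0xb7 x5=0x4f  N=0 Z=0
after  6: x0=0x48 x1=0x65 x2=0x97 x3=0x06 x4=0xb7 x5=0x4e  N=0 Z=0
after  7: x0=0x48 x1=0x65 x2=0xb7 x3=0x06 x4=0xb7 x5=0x4e  N=1 Z=0
after  8: x0=0x48 x1=0xb7 x2=0xb7 x3=0x06 x4=0xb7 x5=0x4e  N=1 Z=0
-- IRQ taken; context saved, return-PC = 9 --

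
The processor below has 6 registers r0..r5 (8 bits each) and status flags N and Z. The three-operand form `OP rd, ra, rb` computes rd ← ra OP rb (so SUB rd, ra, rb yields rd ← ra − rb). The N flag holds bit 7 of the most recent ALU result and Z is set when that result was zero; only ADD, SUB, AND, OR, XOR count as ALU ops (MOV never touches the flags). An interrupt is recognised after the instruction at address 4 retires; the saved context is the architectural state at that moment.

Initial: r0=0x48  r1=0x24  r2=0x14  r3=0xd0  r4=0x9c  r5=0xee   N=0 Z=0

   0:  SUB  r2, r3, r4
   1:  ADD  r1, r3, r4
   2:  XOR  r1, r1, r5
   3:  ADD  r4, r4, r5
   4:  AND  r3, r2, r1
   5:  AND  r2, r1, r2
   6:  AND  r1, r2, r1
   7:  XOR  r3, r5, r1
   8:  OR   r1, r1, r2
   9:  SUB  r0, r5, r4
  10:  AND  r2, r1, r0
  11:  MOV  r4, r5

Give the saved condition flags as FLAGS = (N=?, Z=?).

FLAGS = (N=0, Z=1)

after  0: r0=0x48 r1=0x24 r2=0x34 r3=0xd0 r4=0x9c r5=0xee  N=0 Z=0
after  1: r0=0x48 r1=0x6c r2=0x34 r3=0xd0 r4=0x9c r5=0xee  N=0 Z=0
after  2: r0=0x48 r1=0x82 r2=0x34 r3=0xd0 r4=0x9c r5=0xee  N=1 Z=0
after  3: r0=0x48 r1=0x82 r2=0x34 r3=0xd0 r4=0x8a r5=0xee  N=1 Z=0
after  4: r0=0x48 r1=0x82 r2=0x34 r3=0x00 r4=0x8a r5=0xee  N=0 Z=1
-- IRQ taken; context saved, return-PC = 5 --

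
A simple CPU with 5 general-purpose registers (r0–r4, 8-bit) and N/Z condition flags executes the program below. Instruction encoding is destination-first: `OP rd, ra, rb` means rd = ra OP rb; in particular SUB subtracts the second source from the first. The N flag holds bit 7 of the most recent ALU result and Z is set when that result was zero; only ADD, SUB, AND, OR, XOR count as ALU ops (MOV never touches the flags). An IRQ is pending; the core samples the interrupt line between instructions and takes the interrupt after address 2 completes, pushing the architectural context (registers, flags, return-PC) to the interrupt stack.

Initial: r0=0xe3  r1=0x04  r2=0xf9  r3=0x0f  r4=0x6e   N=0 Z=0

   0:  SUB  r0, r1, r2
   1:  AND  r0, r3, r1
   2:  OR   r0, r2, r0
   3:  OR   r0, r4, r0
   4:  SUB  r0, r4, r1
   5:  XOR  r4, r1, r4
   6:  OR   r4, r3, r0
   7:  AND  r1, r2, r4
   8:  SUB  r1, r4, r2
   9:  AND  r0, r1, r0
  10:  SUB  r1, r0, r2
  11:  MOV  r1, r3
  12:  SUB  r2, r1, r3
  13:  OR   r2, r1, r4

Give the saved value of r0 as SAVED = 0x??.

after  0: r0=0x0b r1=0x04 r2=0xf9 r3=0x0f r4=0x6e  N=0 Z=0
after  1: r0=0x04 r1=0x04 r2=0xf9 r3=0x0f r4=0x6e  N=0 Z=0
after  2: r0=0xfd r1=0x04 r2=0xf9 r3=0x0f r4=0x6e  N=1 Z=0
-- IRQ taken; context saved, return-PC = 3 --

SAVED = 0xfd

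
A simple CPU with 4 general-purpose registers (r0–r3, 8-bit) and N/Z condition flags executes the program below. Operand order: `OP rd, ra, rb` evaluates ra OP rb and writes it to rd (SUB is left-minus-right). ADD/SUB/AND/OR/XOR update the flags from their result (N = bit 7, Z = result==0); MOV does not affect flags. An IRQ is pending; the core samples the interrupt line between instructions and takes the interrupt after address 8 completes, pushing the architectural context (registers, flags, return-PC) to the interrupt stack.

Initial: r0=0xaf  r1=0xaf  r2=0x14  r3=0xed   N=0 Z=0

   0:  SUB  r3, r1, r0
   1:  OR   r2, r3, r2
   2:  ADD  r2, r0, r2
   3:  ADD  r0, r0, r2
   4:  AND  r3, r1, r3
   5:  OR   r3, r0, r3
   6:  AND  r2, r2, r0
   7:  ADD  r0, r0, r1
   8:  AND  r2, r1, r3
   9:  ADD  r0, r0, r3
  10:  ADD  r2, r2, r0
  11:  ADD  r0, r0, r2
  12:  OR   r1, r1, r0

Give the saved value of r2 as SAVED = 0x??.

SAVED = 0x22

after  0: r0=0xaf r1=0xaf r2=0x14 r3=0x00  N=0 Z=1
after  1: r0=0xaf r1=0xaf r2=0x14 r3=0x00  N=0 Z=0
after  2: r0=0xaf r1=0xaf r2=0xc3 r3=0x00  N=1 Z=0
after  3: r0=0x72 r1=0xaf r2=0xc3 r3=0x00  N=0 Z=0
after  4: r0=0x72 r1=0xaf r2=0xc3 r3=0x00  N=0 Z=1
after  5: r0=0x72 r1=0xaf r2=0xc3 r3=0x72  N=0 Z=0
after  6: r0=0x72 r1=0xaf r2=0x42 r3=0x72  N=0 Z=0
after  7: r0=0x21 r1=0xaf r2=0x42 r3=0x72  N=0 Z=0
after  8: r0=0x21 r1=0xaf r2=0x22 r3=0x72  N=0 Z=0
-- IRQ taken; context saved, return-PC = 9 --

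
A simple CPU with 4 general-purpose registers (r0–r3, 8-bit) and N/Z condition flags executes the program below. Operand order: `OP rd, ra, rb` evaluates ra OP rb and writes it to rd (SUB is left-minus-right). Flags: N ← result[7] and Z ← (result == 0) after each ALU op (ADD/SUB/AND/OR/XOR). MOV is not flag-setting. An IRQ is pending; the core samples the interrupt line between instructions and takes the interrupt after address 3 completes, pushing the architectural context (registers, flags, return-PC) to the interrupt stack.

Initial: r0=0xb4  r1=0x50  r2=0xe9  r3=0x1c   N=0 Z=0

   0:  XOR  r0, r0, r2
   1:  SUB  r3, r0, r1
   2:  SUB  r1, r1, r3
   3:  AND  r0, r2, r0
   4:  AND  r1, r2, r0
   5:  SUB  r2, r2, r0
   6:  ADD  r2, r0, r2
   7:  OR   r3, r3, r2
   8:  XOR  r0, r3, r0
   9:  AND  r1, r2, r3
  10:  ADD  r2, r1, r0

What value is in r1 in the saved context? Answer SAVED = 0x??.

after  0: r0=0x5d r1=0x50 r2=0xe9 r3=0x1c  N=0 Z=0
after  1: r0=0x5d r1=0x50 r2=0xe9 r3=0x0d  N=0 Z=0
after  2: r0=0x5d r1=0x43 r2=0xe9 r3=0x0d  N=0 Z=0
after  3: r0=0x49 r1=0x43 r2=0xe9 r3=0x0d  N=0 Z=0
-- IRQ taken; context saved, return-PC = 4 --

SAVED = 0x43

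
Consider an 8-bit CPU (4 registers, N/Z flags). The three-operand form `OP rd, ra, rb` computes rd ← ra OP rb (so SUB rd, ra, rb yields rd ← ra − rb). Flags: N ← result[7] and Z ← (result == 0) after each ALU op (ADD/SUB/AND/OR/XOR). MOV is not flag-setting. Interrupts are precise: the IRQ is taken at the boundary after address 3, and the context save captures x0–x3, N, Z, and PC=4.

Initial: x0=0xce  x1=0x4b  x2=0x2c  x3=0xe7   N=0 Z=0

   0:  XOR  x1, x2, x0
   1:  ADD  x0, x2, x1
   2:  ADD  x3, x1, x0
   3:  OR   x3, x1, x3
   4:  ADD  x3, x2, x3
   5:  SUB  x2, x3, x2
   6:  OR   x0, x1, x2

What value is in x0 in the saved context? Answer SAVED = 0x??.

after  0: x0=0xce x1=0xe2 x2=0x2c x3=0xe7  N=1 Z=0
after  1: x0=0x0e x1=0xe2 x2=0x2c x3=0xe7  N=0 Z=0
after  2: x0=0x0e x1=0xe2 x2=0x2c x3=0xf0  N=1 Z=0
after  3: x0=0x0e x1=0xe2 x2=0x2c x3=0xf2  N=1 Z=0
-- IRQ taken; context saved, return-PC = 4 --

SAVED = 0x0e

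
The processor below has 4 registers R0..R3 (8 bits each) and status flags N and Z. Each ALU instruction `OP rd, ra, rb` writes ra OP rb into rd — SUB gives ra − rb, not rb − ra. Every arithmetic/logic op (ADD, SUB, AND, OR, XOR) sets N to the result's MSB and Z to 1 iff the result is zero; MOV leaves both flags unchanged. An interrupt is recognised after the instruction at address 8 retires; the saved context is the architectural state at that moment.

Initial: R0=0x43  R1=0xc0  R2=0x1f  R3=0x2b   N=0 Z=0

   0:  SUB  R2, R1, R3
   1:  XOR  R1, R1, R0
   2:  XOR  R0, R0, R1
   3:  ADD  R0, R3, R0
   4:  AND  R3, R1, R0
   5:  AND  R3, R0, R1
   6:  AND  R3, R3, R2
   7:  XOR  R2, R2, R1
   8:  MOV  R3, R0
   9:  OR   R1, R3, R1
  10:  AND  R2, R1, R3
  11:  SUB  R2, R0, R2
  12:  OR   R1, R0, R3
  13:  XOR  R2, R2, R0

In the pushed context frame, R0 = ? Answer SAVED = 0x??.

SAVED = 0xeb

after  0: R0=0x43 R1=0xc0 R2=0x95 R3=0x2b  N=1 Z=0
after  1: R0=0x43 R1=0x83 R2=0x95 R3=0x2b  N=1 Z=0
after  2: R0=0xc0 R1=0x83 R2=0x95 R3=0x2b  N=1 Z=0
after  3: R0=0xeb R1=0x83 R2=0x95 R3=0x2b  N=1 Z=0
after  4: R0=0xeb R1=0x83 R2=0x95 R3=0x83  N=1 Z=0
after  5: R0=0xeb R1=0x83 R2=0x95 R3=0x83  N=1 Z=0
after  6: R0=0xeb R1=0x83 R2=0x95 R3=0x81  N=1 Z=0
after  7: R0=0xeb R1=0x83 R2=0x16 R3=0x81  N=0 Z=0
after  8: R0=0xeb R1=0x83 R2=0x16 R3=0xeb  N=0 Z=0
-- IRQ taken; context saved, return-PC = 9 --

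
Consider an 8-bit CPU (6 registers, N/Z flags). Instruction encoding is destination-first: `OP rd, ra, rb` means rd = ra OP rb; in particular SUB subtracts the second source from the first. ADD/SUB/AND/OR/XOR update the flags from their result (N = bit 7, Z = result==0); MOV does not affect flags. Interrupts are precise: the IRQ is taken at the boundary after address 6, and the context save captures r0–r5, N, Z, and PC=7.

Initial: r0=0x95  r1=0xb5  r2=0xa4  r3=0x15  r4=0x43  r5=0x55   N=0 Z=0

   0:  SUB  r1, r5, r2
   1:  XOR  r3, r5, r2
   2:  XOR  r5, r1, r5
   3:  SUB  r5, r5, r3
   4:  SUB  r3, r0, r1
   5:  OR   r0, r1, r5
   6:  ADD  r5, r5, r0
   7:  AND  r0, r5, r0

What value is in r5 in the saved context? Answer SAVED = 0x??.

after  0: r0=0x95 r1=0xb1 r2=0xa4 r3=0x15 r4=0x43 r5=0x55  N=1 Z=0
after  1: r0=0x95 r1=0xb1 r2=0xa4 r3=0xf1 r4=0x43 r5=0x55  N=1 Z=0
after  2: r0=0x95 r1=0xb1 r2=0xa4 r3=0xf1 r4=0x43 r5=0xe4  N=1 Z=0
after  3: r0=0x95 r1=0xb1 r2=0xa4 r3=0xf1 r4=0x43 r5=0xf3  N=1 Z=0
after  4: r0=0x95 r1=0xb1 r2=0xa4 r3=0xe4 r4=0x43 r5=0xf3  N=1 Z=0
after  5: r0=0xf3 r1=0xb1 r2=0xa4 r3=0xe4 r4=0x43 r5=0xf3  N=1 Z=0
after  6: r0=0xf3 r1=0xb1 r2=0xa4 r3=0xe4 r4=0x43 r5=0xe6  N=1 Z=0
-- IRQ taken; context saved, return-PC = 7 --

SAVED = 0xe6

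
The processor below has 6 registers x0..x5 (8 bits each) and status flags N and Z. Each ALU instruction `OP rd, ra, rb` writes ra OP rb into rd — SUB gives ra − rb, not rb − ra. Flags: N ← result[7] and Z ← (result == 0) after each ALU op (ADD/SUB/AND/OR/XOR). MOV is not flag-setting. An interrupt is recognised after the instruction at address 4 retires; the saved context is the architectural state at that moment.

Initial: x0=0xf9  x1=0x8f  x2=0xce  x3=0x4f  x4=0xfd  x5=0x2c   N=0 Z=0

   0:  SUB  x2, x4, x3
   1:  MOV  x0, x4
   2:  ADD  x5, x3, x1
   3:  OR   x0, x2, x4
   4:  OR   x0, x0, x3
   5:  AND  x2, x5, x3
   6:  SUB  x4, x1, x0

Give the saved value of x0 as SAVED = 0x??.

SAVED = 0xff

after  0: x0=0xf9 x1=0x8f x2=0xae x3=0x4f x4=0xfd x5=0x2c  N=1 Z=0
after  1: x0=0xfd x1=0x8f x2=0xae x3=0x4f x4=0xfd x5=0x2c  N=1 Z=0
after  2: x0=0xfd x1=0x8f x2=0xae x3=0x4f x4=0xfd x5=0xde  N=1 Z=0
after  3: x0=0xff x1=0x8f x2=0xae x3=0x4f x4=0xfd x5=0xde  N=1 Z=0
after  4: x0=0xff x1=0x8f x2=0xae x3=0x4f x4=0xfd x5=0xde  N=1 Z=0
-- IRQ taken; context saved, return-PC = 5 --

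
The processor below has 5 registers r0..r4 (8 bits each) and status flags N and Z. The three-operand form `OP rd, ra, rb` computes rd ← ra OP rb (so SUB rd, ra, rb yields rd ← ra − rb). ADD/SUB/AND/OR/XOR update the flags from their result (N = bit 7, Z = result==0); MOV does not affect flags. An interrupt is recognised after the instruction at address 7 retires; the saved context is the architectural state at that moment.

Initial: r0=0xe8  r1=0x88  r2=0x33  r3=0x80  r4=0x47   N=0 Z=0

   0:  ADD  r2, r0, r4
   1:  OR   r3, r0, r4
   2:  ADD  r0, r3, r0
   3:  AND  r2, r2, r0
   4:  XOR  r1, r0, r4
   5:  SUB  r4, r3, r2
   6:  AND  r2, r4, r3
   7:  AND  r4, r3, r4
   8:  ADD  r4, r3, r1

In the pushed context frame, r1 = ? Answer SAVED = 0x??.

SAVED = 0x90

after  0: r0=0xe8 r1=0x88 r2=0x2f r3=0x80 r4=0x47  N=0 Z=0
after  1: r0=0xe8 r1=0x88 r2=0x2f r3=0xef r4=0x47  N=1 Z=0
after  2: r0=0xd7 r1=0x88 r2=0x2f r3=0xef r4=0x47  N=1 Z=0
after  3: r0=0xd7 r1=0x88 r2=0x07 r3=0xef r4=0x47  N=0 Z=0
after  4: r0=0xd7 r1=0x90 r2=0x07 r3=0xef r4=0x47  N=1 Z=0
after  5: r0=0xd7 r1=0x90 r2=0x07 r3=0xef r4=0xe8  N=1 Z=0
after  6: r0=0xd7 r1=0x90 r2=0xe8 r3=0xef r4=0xe8  N=1 Z=0
after  7: r0=0xd7 r1=0x90 r2=0xe8 r3=0xef r4=0xe8  N=1 Z=0
-- IRQ taken; context saved, return-PC = 8 --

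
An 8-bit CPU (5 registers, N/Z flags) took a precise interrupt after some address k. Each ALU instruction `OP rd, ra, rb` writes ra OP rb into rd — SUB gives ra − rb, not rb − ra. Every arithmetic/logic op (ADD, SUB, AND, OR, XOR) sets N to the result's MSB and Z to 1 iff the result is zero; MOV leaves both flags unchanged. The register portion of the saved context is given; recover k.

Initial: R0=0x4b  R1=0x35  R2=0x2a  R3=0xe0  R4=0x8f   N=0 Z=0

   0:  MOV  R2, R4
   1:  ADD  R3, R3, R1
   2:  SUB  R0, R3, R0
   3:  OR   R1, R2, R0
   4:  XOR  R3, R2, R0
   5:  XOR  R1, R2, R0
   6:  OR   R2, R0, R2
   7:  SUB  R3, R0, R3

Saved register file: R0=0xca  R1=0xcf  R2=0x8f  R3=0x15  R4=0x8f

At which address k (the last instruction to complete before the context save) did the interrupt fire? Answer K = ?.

K = 3

after  0: R0=0x4b R1=0x35 R2=0x8f R3=0xe0 R4=0x8f  N=0 Z=0
after  1: R0=0x4b R1=0x35 R2=0x8f R3=0x15 R4=0x8f  N=0 Z=0
after  2: R0=0xca R1=0x35 R2=0x8f R3=0x15 R4=0x8f  N=1 Z=0
after  3: R0=0xca R1=0xcf R2=0x8f R3=0x15 R4=0x8f  N=1 Z=0
-- IRQ taken; context saved, return-PC = 4 --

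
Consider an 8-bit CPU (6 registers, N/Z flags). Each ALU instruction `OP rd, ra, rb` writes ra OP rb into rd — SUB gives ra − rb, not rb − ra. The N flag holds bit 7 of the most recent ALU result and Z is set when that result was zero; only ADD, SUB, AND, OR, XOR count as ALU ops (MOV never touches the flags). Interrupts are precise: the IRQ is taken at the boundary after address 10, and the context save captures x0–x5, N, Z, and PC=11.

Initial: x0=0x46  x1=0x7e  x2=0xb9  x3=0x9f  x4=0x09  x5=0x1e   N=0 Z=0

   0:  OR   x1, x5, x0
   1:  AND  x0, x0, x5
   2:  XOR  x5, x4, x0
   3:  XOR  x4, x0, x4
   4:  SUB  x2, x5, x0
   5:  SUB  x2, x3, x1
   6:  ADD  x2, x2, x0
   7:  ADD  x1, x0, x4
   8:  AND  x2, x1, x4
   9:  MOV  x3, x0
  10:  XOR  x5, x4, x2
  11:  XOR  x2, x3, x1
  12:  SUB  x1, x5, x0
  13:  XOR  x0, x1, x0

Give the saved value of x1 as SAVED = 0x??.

after  0: x0=0x46 x1=0x5e x2=0xb9 x3=0x9f x4=0x09 x5=0x1e  N=0 Z=0
after  1: x0=0x06 x1=0x5e x2=0xb9 x3=0x9f x4=0x09 x5=0x1e  N=0 Z=0
after  2: x0=0x06 x1=0x5e x2=0xb9 x3=0x9f x4=0x09 x5=0x0f  N=0 Z=0
after  3: x0=0x06 x1=0x5e x2=0xb9 x3=0x9f x4=0x0f x5=0x0f  N=0 Z=0
after  4: x0=0x06 x1=0x5e x2=0x09 x3=0x9f x4=0x0f x5=0x0f  N=0 Z=0
after  5: x0=0x06 x1=0x5e x2=0x41 x3=0x9f x4=0x0f x5=0x0f  N=0 Z=0
after  6: x0=0x06 x1=0x5e x2=0x47 x3=0x9f x4=0x0f x5=0x0f  N=0 Z=0
after  7: x0=0x06 x1=0x15 x2=0x47 x3=0x9f x4=0x0f x5=0x0f  N=0 Z=0
after  8: x0=0x06 x1=0x15 x2=0x05 x3=0x9f x4=0x0f x5=0x0f  N=0 Z=0
after  9: x0=0x06 x1=0x15 x2=0x05 x3=0x06 x4=0x0f x5=0x0f  N=0 Z=0
after 10: x0=0x06 x1=0x15 x2=0x05 x3=0x06 x4=0x0f x5=0x0a  N=0 Z=0
-- IRQ taken; context saved, return-PC = 11 --

SAVED = 0x15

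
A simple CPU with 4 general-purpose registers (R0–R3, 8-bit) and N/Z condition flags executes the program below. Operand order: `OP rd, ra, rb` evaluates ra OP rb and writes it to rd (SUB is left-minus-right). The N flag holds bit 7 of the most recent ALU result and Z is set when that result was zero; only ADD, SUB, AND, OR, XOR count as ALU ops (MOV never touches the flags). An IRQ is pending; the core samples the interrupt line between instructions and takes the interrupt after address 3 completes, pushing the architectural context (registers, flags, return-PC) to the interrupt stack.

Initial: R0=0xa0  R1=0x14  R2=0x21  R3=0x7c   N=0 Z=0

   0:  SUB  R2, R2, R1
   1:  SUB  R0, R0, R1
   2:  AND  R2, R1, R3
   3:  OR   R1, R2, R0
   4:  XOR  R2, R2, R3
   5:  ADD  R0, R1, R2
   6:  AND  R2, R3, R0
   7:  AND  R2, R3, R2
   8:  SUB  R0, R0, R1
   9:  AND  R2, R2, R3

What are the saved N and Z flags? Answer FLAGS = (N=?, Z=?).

after  0: R0=0xa0 R1=0x14 R2=0x0d R3=0x7c  N=0 Z=0
after  1: R0=0x8c R1=0x14 R2=0x0d R3=0x7c  N=1 Z=0
after  2: R0=0x8c R1=0x14 R2=0x14 R3=0x7c  N=0 Z=0
after  3: R0=0x8c R1=0x9c R2=0x14 R3=0x7c  N=1 Z=0
-- IRQ taken; context saved, return-PC = 4 --

FLAGS = (N=1, Z=0)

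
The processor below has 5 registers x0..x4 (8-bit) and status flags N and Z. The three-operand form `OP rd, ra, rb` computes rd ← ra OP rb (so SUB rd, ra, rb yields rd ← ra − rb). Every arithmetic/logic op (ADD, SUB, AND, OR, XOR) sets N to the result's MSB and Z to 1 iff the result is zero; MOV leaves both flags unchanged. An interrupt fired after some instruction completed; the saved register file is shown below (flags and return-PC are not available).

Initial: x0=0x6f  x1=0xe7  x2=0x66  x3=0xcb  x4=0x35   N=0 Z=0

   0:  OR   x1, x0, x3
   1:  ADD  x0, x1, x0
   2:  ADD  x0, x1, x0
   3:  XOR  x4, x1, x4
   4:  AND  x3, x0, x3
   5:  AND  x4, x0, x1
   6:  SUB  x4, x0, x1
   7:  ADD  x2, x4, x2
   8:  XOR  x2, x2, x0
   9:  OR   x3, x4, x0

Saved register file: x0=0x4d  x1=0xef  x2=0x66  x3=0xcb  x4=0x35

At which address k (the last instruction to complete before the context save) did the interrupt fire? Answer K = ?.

K = 2

after  0: x0=0x6f x1=0xef x2=0x66 x3=0xcb x4=0x35  N=1 Z=0
after  1: x0=0x5e x1=0xef x2=0x66 x3=0xcb x4=0x35  N=0 Z=0
after  2: x0=0x4d x1=0xef x2=0x66 x3=0xcb x4=0x35  N=0 Z=0
-- IRQ taken; context saved, return-PC = 3 --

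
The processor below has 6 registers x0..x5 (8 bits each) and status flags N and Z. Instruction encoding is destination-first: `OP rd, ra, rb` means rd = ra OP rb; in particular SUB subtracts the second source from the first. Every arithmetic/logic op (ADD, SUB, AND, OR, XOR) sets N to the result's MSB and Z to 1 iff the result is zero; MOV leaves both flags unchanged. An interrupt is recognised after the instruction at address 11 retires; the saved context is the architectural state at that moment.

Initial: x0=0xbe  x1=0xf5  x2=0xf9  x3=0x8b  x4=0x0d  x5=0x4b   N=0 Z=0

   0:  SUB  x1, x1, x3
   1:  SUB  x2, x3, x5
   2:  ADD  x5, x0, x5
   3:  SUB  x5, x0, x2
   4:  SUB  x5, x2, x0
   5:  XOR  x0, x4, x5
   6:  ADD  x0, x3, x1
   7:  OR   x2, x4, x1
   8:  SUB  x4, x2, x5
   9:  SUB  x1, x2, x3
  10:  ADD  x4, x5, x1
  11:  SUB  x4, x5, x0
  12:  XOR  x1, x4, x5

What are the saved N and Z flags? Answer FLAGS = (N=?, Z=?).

FLAGS = (N=1, Z=0)

after  0: x0=0xbe x1=0x6a x2=0xf9 x3=0x8b x4=0x0d x5=0x4b  N=0 Z=0
after  1: x0=0xbe x1=0x6a x2=0x40 x3=0x8b x4=0x0d x5=0x4b  N=0 Z=0
after  2: x0=0xbe x1=0x6a x2=0x40 x3=0x8b x4=0x0d x5=0x09  N=0 Z=0
after  3: x0=0xbe x1=0x6a x2=0x40 x3=0x8b x4=0x0d x5=0x7e  N=0 Z=0
after  4: x0=0xbe x1=0x6a x2=0x40 x3=0x8b x4=0x0d x5=0x82  N=1 Z=0
after  5: x0=0x8f x1=0x6a x2=0x40 x3=0x8b x4=0x0d x5=0x82  N=1 Z=0
after  6: x0=0xf5 x1=0x6a x2=0x40 x3=0x8b x4=0x0d x5=0x82  N=1 Z=0
after  7: x0=0xf5 x1=0x6a x2=0x6f x3=0x8b x4=0x0d x5=0x82  N=0 Z=0
after  8: x0=0xf5 x1=0x6a x2=0x6f x3=0x8b x4=0xed x5=0x82  N=1 Z=0
after  9: x0=0xf5 x1=0xe4 x2=0x6f x3=0x8b x4=0xed x5=0x82  N=1 Z=0
after 10: x0=0xf5 x1=0xe4 x2=0x6f x3=0x8b x4=0x66 x5=0x82  N=0 Z=0
after 11: x0=0xf5 x1=0xe4 x2=0x6f x3=0x8b x4=0x8d x5=0x82  N=1 Z=0
-- IRQ taken; context saved, return-PC = 12 --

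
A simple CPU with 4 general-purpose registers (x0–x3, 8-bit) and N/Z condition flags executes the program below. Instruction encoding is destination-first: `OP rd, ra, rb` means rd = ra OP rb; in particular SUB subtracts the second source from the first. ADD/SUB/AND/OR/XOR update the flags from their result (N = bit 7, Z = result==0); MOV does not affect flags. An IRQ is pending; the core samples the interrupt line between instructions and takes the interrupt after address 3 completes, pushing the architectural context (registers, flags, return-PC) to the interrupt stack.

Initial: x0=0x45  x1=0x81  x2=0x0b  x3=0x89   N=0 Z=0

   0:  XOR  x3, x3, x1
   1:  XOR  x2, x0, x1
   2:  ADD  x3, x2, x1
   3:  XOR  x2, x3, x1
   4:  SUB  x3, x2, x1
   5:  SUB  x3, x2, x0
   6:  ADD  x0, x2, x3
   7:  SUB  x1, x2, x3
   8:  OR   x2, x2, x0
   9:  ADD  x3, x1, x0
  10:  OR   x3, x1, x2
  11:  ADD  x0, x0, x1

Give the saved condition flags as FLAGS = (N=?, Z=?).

FLAGS = (N=1, Z=0)

after  0: x0=0x45 x1=0x81 x2=0x0b x3=0x08  N=0 Z=0
after  1: x0=0x45 x1=0x81 x2=0xc4 x3=0x08  N=1 Z=0
after  2: x0=0x45 x1=0x81 x2=0xc4 x3=0x45  N=0 Z=0
after  3: x0=0x45 x1=0x81 x2=0xc4 x3=0x45  N=1 Z=0
-- IRQ taken; context saved, return-PC = 4 --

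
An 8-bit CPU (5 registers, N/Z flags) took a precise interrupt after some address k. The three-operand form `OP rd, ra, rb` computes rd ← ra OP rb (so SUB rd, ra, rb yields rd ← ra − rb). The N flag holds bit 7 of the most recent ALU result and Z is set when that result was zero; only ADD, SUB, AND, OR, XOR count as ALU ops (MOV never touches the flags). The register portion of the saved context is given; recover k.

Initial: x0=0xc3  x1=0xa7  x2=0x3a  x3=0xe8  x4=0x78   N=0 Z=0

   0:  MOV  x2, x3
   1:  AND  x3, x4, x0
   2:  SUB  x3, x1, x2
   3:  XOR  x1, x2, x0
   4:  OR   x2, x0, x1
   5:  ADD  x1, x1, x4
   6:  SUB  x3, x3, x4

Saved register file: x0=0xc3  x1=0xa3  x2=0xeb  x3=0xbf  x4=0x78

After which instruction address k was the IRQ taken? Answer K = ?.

after  0: x0=0xc3 x1=0xa7 x2=0xe8 x3=0xe8 x4=0x78  N=0 Z=0
after  1: x0=0xc3 x1=0xa7 x2=0xe8 x3=0x40 x4=0x78  N=0 Z=0
after  2: x0=0xc3 x1=0xa7 x2=0xe8 x3=0xbf x4=0x78  N=1 Z=0
after  3: x0=0xc3 x1=0x2b x2=0xe8 x3=0xbf x4=0x78  N=0 Z=0
after  4: x0=0xc3 x1=0x2b x2=0xeb x3=0xbf x4=0x78  N=1 Z=0
after  5: x0=0xc3 x1=0xa3 x2=0xeb x3=0xbf x4=0x78  N=1 Z=0
-- IRQ taken; context saved, return-PC = 6 --

K = 5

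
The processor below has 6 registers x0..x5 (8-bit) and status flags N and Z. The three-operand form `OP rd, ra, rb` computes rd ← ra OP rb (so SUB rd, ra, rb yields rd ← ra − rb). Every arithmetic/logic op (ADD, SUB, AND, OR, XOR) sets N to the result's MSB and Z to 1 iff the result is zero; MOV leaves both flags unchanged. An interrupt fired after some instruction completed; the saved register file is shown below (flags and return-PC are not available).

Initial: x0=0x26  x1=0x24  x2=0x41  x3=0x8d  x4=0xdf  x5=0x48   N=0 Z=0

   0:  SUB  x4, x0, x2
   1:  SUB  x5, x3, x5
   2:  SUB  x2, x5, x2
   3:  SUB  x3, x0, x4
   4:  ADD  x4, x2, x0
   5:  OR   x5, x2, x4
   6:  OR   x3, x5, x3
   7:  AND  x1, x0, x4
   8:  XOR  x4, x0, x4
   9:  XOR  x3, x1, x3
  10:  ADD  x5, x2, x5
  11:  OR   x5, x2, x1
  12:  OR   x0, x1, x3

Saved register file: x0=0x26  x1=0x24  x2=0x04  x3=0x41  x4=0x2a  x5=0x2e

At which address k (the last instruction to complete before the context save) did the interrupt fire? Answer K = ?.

after  0: x0=0x26 x1=0x24 x2=0x41 x3=0x8d x4=0xe5 x5=0x48  N=1 Z=0
after  1: x0=0x26 x1=0x24 x2=0x41 x3=0x8d x4=0xe5 x5=0x45  N=0 Z=0
after  2: x0=0x26 x1=0x24 x2=0x04 x3=0x8d x4=0xe5 x5=0x45  N=0 Z=0
after  3: x0=0x26 x1=0x24 x2=0x04 x3=0x41 x4=0xe5 x5=0x45  N=0 Z=0
after  4: x0=0x26 x1=0x24 x2=0x04 x3=0x41 x4=0x2a x5=0x45  N=0 Z=0
after  5: x0=0x26 x1=0x24 x2=0x04 x3=0x41 x4=0x2a x5=0x2e  N=0 Z=0
-- IRQ taken; context saved, return-PC = 6 --

K = 5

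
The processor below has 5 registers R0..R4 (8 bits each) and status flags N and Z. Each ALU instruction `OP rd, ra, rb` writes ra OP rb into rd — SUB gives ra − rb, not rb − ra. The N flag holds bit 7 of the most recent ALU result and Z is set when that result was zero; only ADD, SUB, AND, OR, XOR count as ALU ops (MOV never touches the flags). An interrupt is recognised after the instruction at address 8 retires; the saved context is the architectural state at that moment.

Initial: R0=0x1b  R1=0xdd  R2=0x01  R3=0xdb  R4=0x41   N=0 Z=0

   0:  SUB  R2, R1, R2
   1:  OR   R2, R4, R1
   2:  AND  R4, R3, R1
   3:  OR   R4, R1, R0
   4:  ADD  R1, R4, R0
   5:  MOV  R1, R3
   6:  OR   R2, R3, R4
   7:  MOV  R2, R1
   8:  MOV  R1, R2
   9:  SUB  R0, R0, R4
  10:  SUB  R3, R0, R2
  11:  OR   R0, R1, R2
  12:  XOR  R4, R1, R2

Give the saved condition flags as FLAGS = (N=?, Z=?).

after  0: R0=0x1b R1=0xdd R2=0xdc R3=0xdb R4=0x41  N=1 Z=0
after  1: R0=0x1b R1=0xdd R2=0xdd R3=0xdb R4=0x41  N=1 Z=0
after  2: R0=0x1b R1=0xdd R2=0xdd R3=0xdb R4=0xd9  N=1 Z=0
after  3: R0=0x1b R1=0xdd R2=0xdd R3=0xdb R4=0xdf  N=1 Z=0
after  4: R0=0x1b R1=0xfa R2=0xdd R3=0xdb R4=0xdf  N=1 Z=0
after  5: R0=0x1b R1=0xdb R2=0xdd R3=0xdb R4=0xdf  N=1 Z=0
after  6: R0=0x1b R1=0xdb R2=0xdf R3=0xdb R4=0xdf  N=1 Z=0
after  7: R0=0x1b R1=0xdb R2=0xdb R3=0xdb R4=0xdf  N=1 Z=0
after  8: R0=0x1b R1=0xdb R2=0xdb R3=0xdb R4=0xdf  N=1 Z=0
-- IRQ taken; context saved, return-PC = 9 --

FLAGS = (N=1, Z=0)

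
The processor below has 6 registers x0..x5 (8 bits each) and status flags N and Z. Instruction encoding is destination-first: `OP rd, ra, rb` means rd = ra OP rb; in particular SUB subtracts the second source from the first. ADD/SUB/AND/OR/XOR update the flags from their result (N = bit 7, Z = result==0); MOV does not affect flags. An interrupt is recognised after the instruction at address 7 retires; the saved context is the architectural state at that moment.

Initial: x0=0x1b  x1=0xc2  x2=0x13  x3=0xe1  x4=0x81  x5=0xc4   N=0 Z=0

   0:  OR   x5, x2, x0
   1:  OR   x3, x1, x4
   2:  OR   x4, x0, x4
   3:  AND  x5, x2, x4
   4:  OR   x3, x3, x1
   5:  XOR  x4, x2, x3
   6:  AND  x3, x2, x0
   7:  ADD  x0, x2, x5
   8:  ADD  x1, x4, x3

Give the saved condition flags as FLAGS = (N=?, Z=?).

after  0: x0=0x1b x1=0xc2 x2=0x13 x3=0xe1 x4=0x81 x5=0x1b  N=0 Z=0
after  1: x0=0x1b x1=0xc2 x2=0x13 x3=0xc3 x4=0x81 x5=0x1b  N=1 Z=0
after  2: x0=0x1b x1=0xc2 x2=0x13 x3=0xc3 x4=0x9b x5=0x1b  N=1 Z=0
after  3: x0=0x1b x1=0xc2 x2=0x13 x3=0xc3 x4=0x9b x5=0x13  N=0 Z=0
after  4: x0=0x1b x1=0xc2 x2=0x13 x3=0xc3 x4=0x9b x5=0x13  N=1 Z=0
after  5: x0=0x1b x1=0xc2 x2=0x13 x3=0xc3 x4=0xd0 x5=0x13  N=1 Z=0
after  6: x0=0x1b x1=0xc2 x2=0x13 x3=0x13 x4=0xd0 x5=0x13  N=0 Z=0
after  7: x0=0x26 x1=0xc2 x2=0x13 x3=0x13 x4=0xd0 x5=0x13  N=0 Z=0
-- IRQ taken; context saved, return-PC = 8 --

FLAGS = (N=0, Z=0)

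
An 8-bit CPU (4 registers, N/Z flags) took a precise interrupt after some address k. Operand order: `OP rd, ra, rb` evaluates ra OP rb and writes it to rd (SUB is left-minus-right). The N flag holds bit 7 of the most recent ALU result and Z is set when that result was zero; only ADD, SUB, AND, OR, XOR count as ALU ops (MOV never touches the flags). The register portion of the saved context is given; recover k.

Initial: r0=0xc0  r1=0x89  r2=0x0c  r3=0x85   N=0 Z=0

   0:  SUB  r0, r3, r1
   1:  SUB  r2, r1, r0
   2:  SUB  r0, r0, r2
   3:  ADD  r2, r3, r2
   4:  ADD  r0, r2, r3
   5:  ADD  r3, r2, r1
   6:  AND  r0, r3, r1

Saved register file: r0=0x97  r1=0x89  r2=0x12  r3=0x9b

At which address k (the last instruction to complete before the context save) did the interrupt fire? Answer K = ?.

K = 5

after  0: r0=0xfc r1=0x89 r2=0x0c r3=0x85  N=1 Z=0
after  1: r0=0xfc r1=0x89 r2=0x8d r3=0x85  N=1 Z=0
after  2: r0=0x6f r1=0x89 r2=0x8d r3=0x85  N=0 Z=0
after  3: r0=0x6f r1=0x89 r2=0x12 r3=0x85  N=0 Z=0
after  4: r0=0x97 r1=0x89 r2=0x12 r3=0x85  N=1 Z=0
after  5: r0=0x97 r1=0x89 r2=0x12 r3=0x9b  N=1 Z=0
-- IRQ taken; context saved, return-PC = 6 --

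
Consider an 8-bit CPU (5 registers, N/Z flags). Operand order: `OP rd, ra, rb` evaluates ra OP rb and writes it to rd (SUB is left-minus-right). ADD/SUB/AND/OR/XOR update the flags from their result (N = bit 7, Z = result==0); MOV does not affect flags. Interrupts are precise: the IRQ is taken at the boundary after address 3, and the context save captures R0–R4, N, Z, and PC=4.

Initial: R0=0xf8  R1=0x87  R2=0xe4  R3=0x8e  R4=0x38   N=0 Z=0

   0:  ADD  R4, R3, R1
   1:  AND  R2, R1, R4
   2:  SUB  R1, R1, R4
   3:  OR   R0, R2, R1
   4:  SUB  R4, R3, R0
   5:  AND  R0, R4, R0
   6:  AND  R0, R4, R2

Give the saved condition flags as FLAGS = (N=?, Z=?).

after  0: R0=0xf8 R1=0x87 R2=0xe4 R3=0x8e R4=0x15  N=0 Z=0
after  1: R0=0xf8 R1=0x87 R2=0x05 R3=0x8e R4=0x15  N=0 Z=0
after  2: R0=0xf8 R1=0x72 R2=0x05 R3=0x8e R4=0x15  N=0 Z=0
after  3: R0=0x77 R1=0x72 R2=0x05 R3=0x8e R4=0x15  N=0 Z=0
-- IRQ taken; context saved, return-PC = 4 --

FLAGS = (N=0, Z=0)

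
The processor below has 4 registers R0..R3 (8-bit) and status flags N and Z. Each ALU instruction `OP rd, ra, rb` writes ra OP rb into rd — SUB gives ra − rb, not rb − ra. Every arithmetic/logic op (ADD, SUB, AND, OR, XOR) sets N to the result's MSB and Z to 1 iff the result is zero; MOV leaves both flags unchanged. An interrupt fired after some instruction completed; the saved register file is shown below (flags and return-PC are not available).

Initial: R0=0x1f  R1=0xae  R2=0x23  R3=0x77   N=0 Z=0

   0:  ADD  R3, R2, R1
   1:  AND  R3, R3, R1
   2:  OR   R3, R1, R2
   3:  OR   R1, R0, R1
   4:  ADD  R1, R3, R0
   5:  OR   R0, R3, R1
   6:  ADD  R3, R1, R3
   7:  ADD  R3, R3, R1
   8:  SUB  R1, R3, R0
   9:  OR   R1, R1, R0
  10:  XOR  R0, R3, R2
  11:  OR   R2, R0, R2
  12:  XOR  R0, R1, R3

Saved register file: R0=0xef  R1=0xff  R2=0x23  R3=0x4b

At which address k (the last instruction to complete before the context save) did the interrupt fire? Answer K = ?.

after  0: R0=0x1f R1=0xae R2=0x23 R3=0xd1  N=1 Z=0
after  1: R0=0x1f R1=0xae R2=0x23 R3=0x80  N=1 Z=0
after  2: R0=0x1f R1=0xae R2=0x23 R3=0xaf  N=1 Z=0
after  3: R0=0x1f R1=0xbf R2=0x23 R3=0xaf  N=1 Z=0
after  4: R0=0x1f R1=0xce R2=0x23 R3=0xaf  N=1 Z=0
after  5: R0=0xef R1=0xce R2=0x23 R3=0xaf  N=1 Z=0
after  6: R0=0xef R1=0xce R2=0x23 R3=0x7d  N=0 Z=0
after  7: R0=0xef R1=0xce R2=0x23 R3=0x4b  N=0 Z=0
after  8: R0=0xef R1=0x5c R2=0x23 R3=0x4b  N=0 Z=0
after  9: R0=0xef R1=0xff R2=0x23 R3=0x4b  N=1 Z=0
-- IRQ taken; context saved, return-PC = 10 --

K = 9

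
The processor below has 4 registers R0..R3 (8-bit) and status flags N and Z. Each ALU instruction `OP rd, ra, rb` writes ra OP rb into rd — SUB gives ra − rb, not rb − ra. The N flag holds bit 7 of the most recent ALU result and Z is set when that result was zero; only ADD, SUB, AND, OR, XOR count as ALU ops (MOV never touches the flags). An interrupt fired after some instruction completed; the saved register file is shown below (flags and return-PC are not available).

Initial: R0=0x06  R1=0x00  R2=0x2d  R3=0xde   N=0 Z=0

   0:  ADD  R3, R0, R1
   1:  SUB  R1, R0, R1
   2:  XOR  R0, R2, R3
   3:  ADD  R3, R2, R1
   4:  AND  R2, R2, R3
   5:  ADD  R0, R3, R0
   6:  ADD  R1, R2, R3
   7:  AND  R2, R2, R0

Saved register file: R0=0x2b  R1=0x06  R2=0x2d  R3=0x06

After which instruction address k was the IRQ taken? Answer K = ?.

K = 2

after  0: R0=0x06 R1=0x00 R2=0x2d R3=0x06  N=0 Z=0
after  1: R0=0x06 R1=0x06 R2=0x2d R3=0x06  N=0 Z=0
after  2: R0=0x2b R1=0x06 R2=0x2d R3=0x06  N=0 Z=0
-- IRQ taken; context saved, return-PC = 3 --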